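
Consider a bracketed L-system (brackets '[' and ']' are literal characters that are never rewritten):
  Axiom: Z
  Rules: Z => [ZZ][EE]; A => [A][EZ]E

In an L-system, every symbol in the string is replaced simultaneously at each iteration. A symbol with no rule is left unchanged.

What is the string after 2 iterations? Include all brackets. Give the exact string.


Step 0: Z
Step 1: [ZZ][EE]
Step 2: [[ZZ][EE][ZZ][EE]][EE]

Answer: [[ZZ][EE][ZZ][EE]][EE]


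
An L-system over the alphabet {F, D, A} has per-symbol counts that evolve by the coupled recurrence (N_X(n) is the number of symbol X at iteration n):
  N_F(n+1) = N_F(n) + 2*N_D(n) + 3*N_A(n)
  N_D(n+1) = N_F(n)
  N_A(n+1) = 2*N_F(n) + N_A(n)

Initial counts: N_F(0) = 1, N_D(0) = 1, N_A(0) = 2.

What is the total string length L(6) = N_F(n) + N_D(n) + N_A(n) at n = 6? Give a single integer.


Answer: 10366

Derivation:
Step 0: N_F=1, N_D=1, N_A=2, L=4
Step 1: N_F=9, N_D=1, N_A=4, L=14
Step 2: N_F=23, N_D=9, N_A=22, L=54
Step 3: N_F=107, N_D=23, N_A=68, L=198
Step 4: N_F=357, N_D=107, N_A=282, L=746
Step 5: N_F=1417, N_D=357, N_A=996, L=2770
Step 6: N_F=5119, N_D=1417, N_A=3830, L=10366


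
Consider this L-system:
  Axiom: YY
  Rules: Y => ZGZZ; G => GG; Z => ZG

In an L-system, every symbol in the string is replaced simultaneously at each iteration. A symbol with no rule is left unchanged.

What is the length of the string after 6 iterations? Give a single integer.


Step 0: length = 2
Step 1: length = 8
Step 2: length = 16
Step 3: length = 32
Step 4: length = 64
Step 5: length = 128
Step 6: length = 256

Answer: 256


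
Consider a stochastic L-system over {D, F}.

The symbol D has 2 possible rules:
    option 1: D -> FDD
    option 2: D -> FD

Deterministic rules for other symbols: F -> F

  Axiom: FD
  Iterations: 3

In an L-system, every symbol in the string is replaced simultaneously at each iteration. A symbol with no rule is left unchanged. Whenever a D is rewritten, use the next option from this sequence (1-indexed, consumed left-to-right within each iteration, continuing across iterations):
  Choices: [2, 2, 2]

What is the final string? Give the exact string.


Answer: FFFFD

Derivation:
Step 0: FD
Step 1: FFD  (used choices [2])
Step 2: FFFD  (used choices [2])
Step 3: FFFFD  (used choices [2])


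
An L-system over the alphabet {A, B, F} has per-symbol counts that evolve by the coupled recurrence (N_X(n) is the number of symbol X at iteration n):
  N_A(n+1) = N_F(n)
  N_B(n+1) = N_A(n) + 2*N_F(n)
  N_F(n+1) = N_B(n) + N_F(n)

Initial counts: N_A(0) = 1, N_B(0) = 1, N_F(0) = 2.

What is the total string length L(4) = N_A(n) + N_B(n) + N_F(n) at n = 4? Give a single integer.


Answer: 91

Derivation:
Step 0: N_A=1, N_B=1, N_F=2, L=4
Step 1: N_A=2, N_B=5, N_F=3, L=10
Step 2: N_A=3, N_B=8, N_F=8, L=19
Step 3: N_A=8, N_B=19, N_F=16, L=43
Step 4: N_A=16, N_B=40, N_F=35, L=91


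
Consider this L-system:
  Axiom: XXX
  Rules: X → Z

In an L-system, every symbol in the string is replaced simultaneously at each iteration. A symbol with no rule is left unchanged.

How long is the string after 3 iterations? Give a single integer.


Answer: 3

Derivation:
Step 0: length = 3
Step 1: length = 3
Step 2: length = 3
Step 3: length = 3


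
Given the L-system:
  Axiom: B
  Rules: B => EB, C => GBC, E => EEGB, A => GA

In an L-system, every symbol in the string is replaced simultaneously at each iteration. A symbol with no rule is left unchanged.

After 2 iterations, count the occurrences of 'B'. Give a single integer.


Answer: 2

Derivation:
Step 0: B  (1 'B')
Step 1: EB  (1 'B')
Step 2: EEGBEB  (2 'B')


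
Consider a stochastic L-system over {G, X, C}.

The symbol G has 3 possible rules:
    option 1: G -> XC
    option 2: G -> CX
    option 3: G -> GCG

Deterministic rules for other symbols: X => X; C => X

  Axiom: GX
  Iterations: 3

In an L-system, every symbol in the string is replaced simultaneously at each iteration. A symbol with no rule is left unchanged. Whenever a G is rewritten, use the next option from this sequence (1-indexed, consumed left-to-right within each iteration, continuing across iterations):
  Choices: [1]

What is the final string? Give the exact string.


Step 0: GX
Step 1: XCX  (used choices [1])
Step 2: XXX  (used choices [])
Step 3: XXX  (used choices [])

Answer: XXX


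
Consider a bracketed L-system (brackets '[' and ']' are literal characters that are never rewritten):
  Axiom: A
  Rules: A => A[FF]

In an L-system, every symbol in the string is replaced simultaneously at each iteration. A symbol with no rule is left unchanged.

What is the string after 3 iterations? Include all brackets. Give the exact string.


Step 0: A
Step 1: A[FF]
Step 2: A[FF][FF]
Step 3: A[FF][FF][FF]

Answer: A[FF][FF][FF]


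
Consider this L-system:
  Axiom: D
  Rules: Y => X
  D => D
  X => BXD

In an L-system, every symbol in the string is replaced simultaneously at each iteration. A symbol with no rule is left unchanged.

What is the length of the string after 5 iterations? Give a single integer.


Step 0: length = 1
Step 1: length = 1
Step 2: length = 1
Step 3: length = 1
Step 4: length = 1
Step 5: length = 1

Answer: 1


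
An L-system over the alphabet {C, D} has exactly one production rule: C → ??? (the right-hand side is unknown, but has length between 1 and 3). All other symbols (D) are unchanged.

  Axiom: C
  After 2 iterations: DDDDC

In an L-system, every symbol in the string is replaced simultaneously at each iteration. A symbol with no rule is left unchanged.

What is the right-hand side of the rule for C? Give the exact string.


Trying C → DDC:
  Step 0: C
  Step 1: DDC
  Step 2: DDDDC
Matches the given result.

Answer: DDC


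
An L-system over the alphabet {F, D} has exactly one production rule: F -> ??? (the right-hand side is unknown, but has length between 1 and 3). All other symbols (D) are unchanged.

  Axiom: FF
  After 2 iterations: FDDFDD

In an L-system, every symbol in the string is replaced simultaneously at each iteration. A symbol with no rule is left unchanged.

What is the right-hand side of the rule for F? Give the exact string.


Trying F -> FD:
  Step 0: FF
  Step 1: FDFD
  Step 2: FDDFDD
Matches the given result.

Answer: FD


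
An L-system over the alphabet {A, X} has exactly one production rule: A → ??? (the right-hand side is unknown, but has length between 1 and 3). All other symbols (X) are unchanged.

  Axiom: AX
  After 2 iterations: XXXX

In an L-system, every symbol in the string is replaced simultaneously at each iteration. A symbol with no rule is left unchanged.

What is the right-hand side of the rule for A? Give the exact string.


Answer: XXX

Derivation:
Trying A → XXX:
  Step 0: AX
  Step 1: XXXX
  Step 2: XXXX
Matches the given result.


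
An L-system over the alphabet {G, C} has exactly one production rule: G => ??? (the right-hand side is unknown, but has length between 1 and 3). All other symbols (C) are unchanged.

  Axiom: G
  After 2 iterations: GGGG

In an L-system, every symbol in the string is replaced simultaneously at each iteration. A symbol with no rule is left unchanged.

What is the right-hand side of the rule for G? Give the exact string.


Answer: GG

Derivation:
Trying G => GG:
  Step 0: G
  Step 1: GG
  Step 2: GGGG
Matches the given result.


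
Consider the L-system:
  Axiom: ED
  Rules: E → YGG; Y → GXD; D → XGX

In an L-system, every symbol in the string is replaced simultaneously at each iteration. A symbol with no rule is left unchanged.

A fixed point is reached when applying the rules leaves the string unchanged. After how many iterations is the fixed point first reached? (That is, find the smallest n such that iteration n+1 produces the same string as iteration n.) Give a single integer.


Step 0: ED
Step 1: YGGXGX
Step 2: GXDGGXGX
Step 3: GXXGXGGXGX
Step 4: GXXGXGGXGX  (unchanged — fixed point at step 3)

Answer: 3


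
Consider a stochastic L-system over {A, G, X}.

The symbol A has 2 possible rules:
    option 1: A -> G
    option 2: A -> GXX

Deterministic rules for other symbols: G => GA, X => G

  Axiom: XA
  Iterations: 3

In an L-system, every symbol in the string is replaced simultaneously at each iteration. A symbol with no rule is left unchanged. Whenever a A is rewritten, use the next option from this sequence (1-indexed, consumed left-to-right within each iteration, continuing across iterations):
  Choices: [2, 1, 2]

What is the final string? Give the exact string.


Step 0: XA
Step 1: GGXX  (used choices [2])
Step 2: GAGAGG  (used choices [])
Step 3: GAGGAGXXGAGA  (used choices [1, 2])

Answer: GAGGAGXXGAGA


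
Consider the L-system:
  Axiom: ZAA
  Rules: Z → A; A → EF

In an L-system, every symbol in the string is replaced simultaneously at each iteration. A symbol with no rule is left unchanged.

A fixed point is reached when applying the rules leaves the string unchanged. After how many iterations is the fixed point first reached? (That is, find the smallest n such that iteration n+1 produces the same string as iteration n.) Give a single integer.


Step 0: ZAA
Step 1: AEFEF
Step 2: EFEFEF
Step 3: EFEFEF  (unchanged — fixed point at step 2)

Answer: 2


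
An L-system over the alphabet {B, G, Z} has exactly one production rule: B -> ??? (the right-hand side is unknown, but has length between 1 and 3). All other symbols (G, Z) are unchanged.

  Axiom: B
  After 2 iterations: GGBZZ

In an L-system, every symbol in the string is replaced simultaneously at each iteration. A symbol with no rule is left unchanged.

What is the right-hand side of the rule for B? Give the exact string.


Trying B -> GBZ:
  Step 0: B
  Step 1: GBZ
  Step 2: GGBZZ
Matches the given result.

Answer: GBZ


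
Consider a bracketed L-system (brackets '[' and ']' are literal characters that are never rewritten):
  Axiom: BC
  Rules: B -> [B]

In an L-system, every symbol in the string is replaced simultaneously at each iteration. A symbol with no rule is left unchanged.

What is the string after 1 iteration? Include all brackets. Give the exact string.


Answer: [B]C

Derivation:
Step 0: BC
Step 1: [B]C


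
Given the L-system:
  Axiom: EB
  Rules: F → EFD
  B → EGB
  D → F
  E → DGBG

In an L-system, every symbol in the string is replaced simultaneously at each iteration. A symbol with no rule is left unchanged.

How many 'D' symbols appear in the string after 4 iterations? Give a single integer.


Step 0: EB  (0 'D')
Step 1: DGBGEGB  (1 'D')
Step 2: FGEGBGDGBGGEGB  (1 'D')
Step 3: EFDGDGBGGEGBGFGEGBGGDGBGGEGB  (3 'D')
Step 4: DGBGEFDFGFGEGBGGDGBGGEGBGEFDGDGBGGEGBGGFGEGBGGDGBGGEGB  (6 'D')

Answer: 6


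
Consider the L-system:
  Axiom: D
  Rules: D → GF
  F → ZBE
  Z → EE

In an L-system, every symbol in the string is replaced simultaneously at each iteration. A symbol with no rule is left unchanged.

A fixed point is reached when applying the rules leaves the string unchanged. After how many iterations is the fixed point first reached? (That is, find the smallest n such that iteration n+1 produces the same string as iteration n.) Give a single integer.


Answer: 3

Derivation:
Step 0: D
Step 1: GF
Step 2: GZBE
Step 3: GEEBE
Step 4: GEEBE  (unchanged — fixed point at step 3)


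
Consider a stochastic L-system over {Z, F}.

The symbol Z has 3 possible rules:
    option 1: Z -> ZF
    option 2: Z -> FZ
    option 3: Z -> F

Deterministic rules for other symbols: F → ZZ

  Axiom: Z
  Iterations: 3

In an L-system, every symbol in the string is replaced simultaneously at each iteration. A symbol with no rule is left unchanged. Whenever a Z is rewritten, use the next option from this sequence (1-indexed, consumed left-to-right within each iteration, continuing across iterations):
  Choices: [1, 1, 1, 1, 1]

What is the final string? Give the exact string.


Answer: ZFZZZFZF

Derivation:
Step 0: Z
Step 1: ZF  (used choices [1])
Step 2: ZFZZ  (used choices [1])
Step 3: ZFZZZFZF  (used choices [1, 1, 1])


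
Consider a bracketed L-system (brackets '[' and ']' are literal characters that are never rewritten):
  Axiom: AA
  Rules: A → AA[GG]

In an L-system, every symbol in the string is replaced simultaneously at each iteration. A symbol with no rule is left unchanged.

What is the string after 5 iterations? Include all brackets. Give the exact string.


Step 0: AA
Step 1: AA[GG]AA[GG]
Step 2: AA[GG]AA[GG][GG]AA[GG]AA[GG][GG]
Step 3: AA[GG]AA[GG][GG]AA[GG]AA[GG][GG][GG]AA[GG]AA[GG][GG]AA[GG]AA[GG][GG][GG]
Step 4: AA[GG]AA[GG][GG]AA[GG]AA[GG][GG][GG]AA[GG]AA[GG][GG]AA[GG]AA[GG][GG][GG][GG]AA[GG]AA[GG][GG]AA[GG]AA[GG][GG][GG]AA[GG]AA[GG][GG]AA[GG]AA[GG][GG][GG][GG]
Step 5: AA[GG]AA[GG][GG]AA[GG]AA[GG][GG][GG]AA[GG]AA[GG][GG]AA[GG]AA[GG][GG][GG][GG]AA[GG]AA[GG][GG]AA[GG]AA[GG][GG][GG]AA[GG]AA[GG][GG]AA[GG]AA[GG][GG][GG][GG][GG]AA[GG]AA[GG][GG]AA[GG]AA[GG][GG][GG]AA[GG]AA[GG][GG]AA[GG]AA[GG][GG][GG][GG]AA[GG]AA[GG][GG]AA[GG]AA[GG][GG][GG]AA[GG]AA[GG][GG]AA[GG]AA[GG][GG][GG][GG][GG]

Answer: AA[GG]AA[GG][GG]AA[GG]AA[GG][GG][GG]AA[GG]AA[GG][GG]AA[GG]AA[GG][GG][GG][GG]AA[GG]AA[GG][GG]AA[GG]AA[GG][GG][GG]AA[GG]AA[GG][GG]AA[GG]AA[GG][GG][GG][GG][GG]AA[GG]AA[GG][GG]AA[GG]AA[GG][GG][GG]AA[GG]AA[GG][GG]AA[GG]AA[GG][GG][GG][GG]AA[GG]AA[GG][GG]AA[GG]AA[GG][GG][GG]AA[GG]AA[GG][GG]AA[GG]AA[GG][GG][GG][GG][GG]


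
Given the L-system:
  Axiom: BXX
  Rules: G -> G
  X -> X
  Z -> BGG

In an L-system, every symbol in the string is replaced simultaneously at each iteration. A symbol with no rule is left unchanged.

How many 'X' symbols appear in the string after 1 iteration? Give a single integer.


Step 0: BXX  (2 'X')
Step 1: BXX  (2 'X')

Answer: 2


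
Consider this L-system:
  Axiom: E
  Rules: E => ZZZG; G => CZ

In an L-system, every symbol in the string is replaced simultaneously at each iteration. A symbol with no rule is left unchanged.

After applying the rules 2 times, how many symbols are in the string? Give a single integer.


Step 0: length = 1
Step 1: length = 4
Step 2: length = 5

Answer: 5


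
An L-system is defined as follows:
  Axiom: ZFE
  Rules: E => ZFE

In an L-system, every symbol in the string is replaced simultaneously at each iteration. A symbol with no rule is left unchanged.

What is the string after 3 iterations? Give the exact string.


Step 0: ZFE
Step 1: ZFZFE
Step 2: ZFZFZFE
Step 3: ZFZFZFZFE

Answer: ZFZFZFZFE


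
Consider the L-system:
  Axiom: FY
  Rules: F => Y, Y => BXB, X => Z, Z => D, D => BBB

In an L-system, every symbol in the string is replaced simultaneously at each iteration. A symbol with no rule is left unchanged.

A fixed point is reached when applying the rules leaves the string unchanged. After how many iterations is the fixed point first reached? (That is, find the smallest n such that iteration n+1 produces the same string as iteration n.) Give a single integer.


Step 0: FY
Step 1: YBXB
Step 2: BXBBZB
Step 3: BZBBDB
Step 4: BDBBBBBB
Step 5: BBBBBBBBBB
Step 6: BBBBBBBBBB  (unchanged — fixed point at step 5)

Answer: 5


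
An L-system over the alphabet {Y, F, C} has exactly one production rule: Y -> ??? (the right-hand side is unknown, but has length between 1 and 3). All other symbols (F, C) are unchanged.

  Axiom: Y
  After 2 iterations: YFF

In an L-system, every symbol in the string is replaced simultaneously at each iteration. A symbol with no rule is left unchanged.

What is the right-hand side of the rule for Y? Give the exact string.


Answer: YF

Derivation:
Trying Y -> YF:
  Step 0: Y
  Step 1: YF
  Step 2: YFF
Matches the given result.


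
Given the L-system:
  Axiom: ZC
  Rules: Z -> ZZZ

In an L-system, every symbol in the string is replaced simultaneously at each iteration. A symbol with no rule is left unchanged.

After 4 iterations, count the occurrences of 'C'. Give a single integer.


Step 0: ZC  (1 'C')
Step 1: ZZZC  (1 'C')
Step 2: ZZZZZZZZZC  (1 'C')
Step 3: ZZZZZZZZZZZZZZZZZZZZZZZZZZZC  (1 'C')
Step 4: ZZZZZZZZZZZZZZZZZZZZZZZZZZZZZZZZZZZZZZZZZZZZZZZZZZZZZZZZZZZZZZZZZZZZZZZZZZZZZZZZZC  (1 'C')

Answer: 1


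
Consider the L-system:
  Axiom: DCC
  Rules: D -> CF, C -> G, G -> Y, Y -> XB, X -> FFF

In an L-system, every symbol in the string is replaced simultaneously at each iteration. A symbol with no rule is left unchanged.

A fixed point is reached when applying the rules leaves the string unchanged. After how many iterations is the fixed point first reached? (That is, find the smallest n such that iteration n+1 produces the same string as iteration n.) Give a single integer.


Answer: 5

Derivation:
Step 0: DCC
Step 1: CFGG
Step 2: GFYY
Step 3: YFXBXB
Step 4: XBFFFFBFFFB
Step 5: FFFBFFFFBFFFB
Step 6: FFFBFFFFBFFFB  (unchanged — fixed point at step 5)


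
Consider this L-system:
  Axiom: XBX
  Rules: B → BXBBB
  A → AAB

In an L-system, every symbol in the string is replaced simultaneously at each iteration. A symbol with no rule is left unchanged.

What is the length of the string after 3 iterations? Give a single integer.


Answer: 87

Derivation:
Step 0: length = 3
Step 1: length = 7
Step 2: length = 23
Step 3: length = 87


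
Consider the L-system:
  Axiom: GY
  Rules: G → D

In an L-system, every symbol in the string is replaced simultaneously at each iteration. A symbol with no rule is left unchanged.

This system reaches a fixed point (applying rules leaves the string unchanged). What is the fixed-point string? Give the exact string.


Step 0: GY
Step 1: DY
Step 2: DY  (unchanged — fixed point at step 1)

Answer: DY


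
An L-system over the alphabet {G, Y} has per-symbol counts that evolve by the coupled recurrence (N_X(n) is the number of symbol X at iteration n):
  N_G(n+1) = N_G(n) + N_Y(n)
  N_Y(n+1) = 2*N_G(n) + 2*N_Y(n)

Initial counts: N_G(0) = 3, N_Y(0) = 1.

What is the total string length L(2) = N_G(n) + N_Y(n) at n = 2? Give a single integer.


Step 0: N_G=3, N_Y=1, L=4
Step 1: N_G=4, N_Y=8, L=12
Step 2: N_G=12, N_Y=24, L=36

Answer: 36


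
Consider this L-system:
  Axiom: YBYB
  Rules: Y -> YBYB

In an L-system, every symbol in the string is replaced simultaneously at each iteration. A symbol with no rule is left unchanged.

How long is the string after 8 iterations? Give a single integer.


Step 0: length = 4
Step 1: length = 10
Step 2: length = 22
Step 3: length = 46
Step 4: length = 94
Step 5: length = 190
Step 6: length = 382
Step 7: length = 766
Step 8: length = 1534

Answer: 1534


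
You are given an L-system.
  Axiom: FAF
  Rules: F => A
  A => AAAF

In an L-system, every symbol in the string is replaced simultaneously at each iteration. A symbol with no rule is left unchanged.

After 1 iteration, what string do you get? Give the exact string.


Answer: AAAAFA

Derivation:
Step 0: FAF
Step 1: AAAAFA


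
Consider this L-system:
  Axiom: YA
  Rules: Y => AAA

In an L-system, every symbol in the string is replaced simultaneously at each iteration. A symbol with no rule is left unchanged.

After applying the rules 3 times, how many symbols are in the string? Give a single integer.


Answer: 4

Derivation:
Step 0: length = 2
Step 1: length = 4
Step 2: length = 4
Step 3: length = 4


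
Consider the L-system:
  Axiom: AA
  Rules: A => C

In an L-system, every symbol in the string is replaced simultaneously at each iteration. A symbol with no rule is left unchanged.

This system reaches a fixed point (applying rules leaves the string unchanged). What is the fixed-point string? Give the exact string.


Step 0: AA
Step 1: CC
Step 2: CC  (unchanged — fixed point at step 1)

Answer: CC


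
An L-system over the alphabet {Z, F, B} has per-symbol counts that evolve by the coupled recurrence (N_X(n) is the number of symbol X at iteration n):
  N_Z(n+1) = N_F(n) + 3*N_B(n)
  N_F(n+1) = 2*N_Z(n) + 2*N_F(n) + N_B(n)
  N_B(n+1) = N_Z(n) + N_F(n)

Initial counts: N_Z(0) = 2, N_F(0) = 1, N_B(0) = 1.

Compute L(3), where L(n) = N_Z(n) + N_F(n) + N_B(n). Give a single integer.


Answer: 192

Derivation:
Step 0: N_Z=2, N_F=1, N_B=1, L=4
Step 1: N_Z=4, N_F=7, N_B=3, L=14
Step 2: N_Z=16, N_F=25, N_B=11, L=52
Step 3: N_Z=58, N_F=93, N_B=41, L=192


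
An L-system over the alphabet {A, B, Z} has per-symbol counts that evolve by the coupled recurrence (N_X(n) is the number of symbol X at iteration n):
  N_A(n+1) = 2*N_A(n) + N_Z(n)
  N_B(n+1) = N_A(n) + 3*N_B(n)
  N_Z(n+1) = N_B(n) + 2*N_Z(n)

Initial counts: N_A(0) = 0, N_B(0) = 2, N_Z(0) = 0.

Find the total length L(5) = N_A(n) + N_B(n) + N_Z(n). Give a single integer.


Answer: 1322

Derivation:
Step 0: N_A=0, N_B=2, N_Z=0, L=2
Step 1: N_A=0, N_B=6, N_Z=2, L=8
Step 2: N_A=2, N_B=18, N_Z=10, L=30
Step 3: N_A=14, N_B=56, N_Z=38, L=108
Step 4: N_A=66, N_B=182, N_Z=132, L=380
Step 5: N_A=264, N_B=612, N_Z=446, L=1322


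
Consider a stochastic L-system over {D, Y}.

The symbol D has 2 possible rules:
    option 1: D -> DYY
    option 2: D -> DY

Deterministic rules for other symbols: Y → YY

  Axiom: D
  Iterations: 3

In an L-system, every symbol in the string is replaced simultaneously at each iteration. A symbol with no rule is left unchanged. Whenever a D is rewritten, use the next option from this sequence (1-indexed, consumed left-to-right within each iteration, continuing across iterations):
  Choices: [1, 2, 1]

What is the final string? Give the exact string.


Step 0: D
Step 1: DYY  (used choices [1])
Step 2: DYYYYY  (used choices [2])
Step 3: DYYYYYYYYYYYY  (used choices [1])

Answer: DYYYYYYYYYYYY


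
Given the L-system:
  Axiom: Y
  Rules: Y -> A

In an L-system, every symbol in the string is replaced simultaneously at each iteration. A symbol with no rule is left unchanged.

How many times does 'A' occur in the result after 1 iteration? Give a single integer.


Step 0: Y  (0 'A')
Step 1: A  (1 'A')

Answer: 1


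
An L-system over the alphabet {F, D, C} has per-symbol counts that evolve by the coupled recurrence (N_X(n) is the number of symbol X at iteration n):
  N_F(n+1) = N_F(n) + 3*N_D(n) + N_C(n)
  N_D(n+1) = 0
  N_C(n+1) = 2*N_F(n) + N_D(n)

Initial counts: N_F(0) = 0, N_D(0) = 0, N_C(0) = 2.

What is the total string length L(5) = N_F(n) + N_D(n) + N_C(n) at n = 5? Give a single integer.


Step 0: N_F=0, N_D=0, N_C=2, L=2
Step 1: N_F=2, N_D=0, N_C=0, L=2
Step 2: N_F=2, N_D=0, N_C=4, L=6
Step 3: N_F=6, N_D=0, N_C=4, L=10
Step 4: N_F=10, N_D=0, N_C=12, L=22
Step 5: N_F=22, N_D=0, N_C=20, L=42

Answer: 42


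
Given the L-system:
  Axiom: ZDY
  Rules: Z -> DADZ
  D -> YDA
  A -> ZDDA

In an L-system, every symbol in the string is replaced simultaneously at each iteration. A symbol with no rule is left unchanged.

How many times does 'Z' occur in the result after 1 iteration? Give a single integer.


Step 0: ZDY  (1 'Z')
Step 1: DADZYDAY  (1 'Z')

Answer: 1


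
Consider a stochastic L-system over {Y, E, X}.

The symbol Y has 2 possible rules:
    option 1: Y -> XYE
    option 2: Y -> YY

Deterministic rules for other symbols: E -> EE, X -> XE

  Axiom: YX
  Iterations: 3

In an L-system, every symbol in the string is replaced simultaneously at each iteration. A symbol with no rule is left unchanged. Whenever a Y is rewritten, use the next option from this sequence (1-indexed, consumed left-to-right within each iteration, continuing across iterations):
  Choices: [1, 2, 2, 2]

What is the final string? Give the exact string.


Answer: XEEEYYYYEEEEXEEEEEEE

Derivation:
Step 0: YX
Step 1: XYEXE  (used choices [1])
Step 2: XEYYEEXEEE  (used choices [2])
Step 3: XEEEYYYYEEEEXEEEEEEE  (used choices [2, 2])


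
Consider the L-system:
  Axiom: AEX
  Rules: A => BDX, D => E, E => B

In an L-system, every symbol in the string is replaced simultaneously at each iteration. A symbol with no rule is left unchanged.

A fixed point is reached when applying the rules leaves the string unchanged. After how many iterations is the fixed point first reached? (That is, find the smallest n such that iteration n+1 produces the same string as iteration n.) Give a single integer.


Answer: 3

Derivation:
Step 0: AEX
Step 1: BDXBX
Step 2: BEXBX
Step 3: BBXBX
Step 4: BBXBX  (unchanged — fixed point at step 3)


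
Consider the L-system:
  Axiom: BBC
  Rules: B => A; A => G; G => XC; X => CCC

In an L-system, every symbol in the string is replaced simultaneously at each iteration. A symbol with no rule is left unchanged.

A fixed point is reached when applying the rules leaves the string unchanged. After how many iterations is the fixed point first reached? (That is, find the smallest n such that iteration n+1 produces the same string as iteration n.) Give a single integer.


Answer: 4

Derivation:
Step 0: BBC
Step 1: AAC
Step 2: GGC
Step 3: XCXCC
Step 4: CCCCCCCCC
Step 5: CCCCCCCCC  (unchanged — fixed point at step 4)


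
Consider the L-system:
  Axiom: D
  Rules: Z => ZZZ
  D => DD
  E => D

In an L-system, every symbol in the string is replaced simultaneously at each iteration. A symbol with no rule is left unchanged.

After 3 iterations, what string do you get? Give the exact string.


Step 0: D
Step 1: DD
Step 2: DDDD
Step 3: DDDDDDDD

Answer: DDDDDDDD


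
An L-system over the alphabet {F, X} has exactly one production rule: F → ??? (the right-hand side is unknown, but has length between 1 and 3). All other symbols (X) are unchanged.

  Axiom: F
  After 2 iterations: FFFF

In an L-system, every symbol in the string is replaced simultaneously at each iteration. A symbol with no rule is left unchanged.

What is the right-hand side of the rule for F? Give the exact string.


Trying F → FF:
  Step 0: F
  Step 1: FF
  Step 2: FFFF
Matches the given result.

Answer: FF


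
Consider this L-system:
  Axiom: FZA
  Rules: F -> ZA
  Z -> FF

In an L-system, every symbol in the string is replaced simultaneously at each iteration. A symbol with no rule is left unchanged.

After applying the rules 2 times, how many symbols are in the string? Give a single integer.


Step 0: length = 3
Step 1: length = 5
Step 2: length = 8

Answer: 8


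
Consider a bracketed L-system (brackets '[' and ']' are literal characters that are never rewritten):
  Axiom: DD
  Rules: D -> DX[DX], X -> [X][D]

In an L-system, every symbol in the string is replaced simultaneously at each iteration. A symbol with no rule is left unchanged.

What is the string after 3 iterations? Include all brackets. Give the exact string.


Answer: DX[DX][X][D][DX[DX][X][D]][[X][D]][DX[DX]][DX[DX][X][D][DX[DX][X][D]][[X][D]][DX[DX]]]DX[DX][X][D][DX[DX][X][D]][[X][D]][DX[DX]][DX[DX][X][D][DX[DX][X][D]][[X][D]][DX[DX]]]

Derivation:
Step 0: DD
Step 1: DX[DX]DX[DX]
Step 2: DX[DX][X][D][DX[DX][X][D]]DX[DX][X][D][DX[DX][X][D]]
Step 3: DX[DX][X][D][DX[DX][X][D]][[X][D]][DX[DX]][DX[DX][X][D][DX[DX][X][D]][[X][D]][DX[DX]]]DX[DX][X][D][DX[DX][X][D]][[X][D]][DX[DX]][DX[DX][X][D][DX[DX][X][D]][[X][D]][DX[DX]]]


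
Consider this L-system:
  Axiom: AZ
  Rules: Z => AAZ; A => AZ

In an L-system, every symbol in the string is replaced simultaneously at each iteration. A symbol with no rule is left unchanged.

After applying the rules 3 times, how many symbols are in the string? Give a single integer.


Answer: 29

Derivation:
Step 0: length = 2
Step 1: length = 5
Step 2: length = 12
Step 3: length = 29


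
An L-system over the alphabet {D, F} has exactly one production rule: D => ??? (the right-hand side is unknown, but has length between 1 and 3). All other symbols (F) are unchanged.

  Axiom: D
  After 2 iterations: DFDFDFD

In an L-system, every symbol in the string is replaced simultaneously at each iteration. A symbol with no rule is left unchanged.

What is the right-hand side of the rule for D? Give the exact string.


Trying D => DFD:
  Step 0: D
  Step 1: DFD
  Step 2: DFDFDFD
Matches the given result.

Answer: DFD


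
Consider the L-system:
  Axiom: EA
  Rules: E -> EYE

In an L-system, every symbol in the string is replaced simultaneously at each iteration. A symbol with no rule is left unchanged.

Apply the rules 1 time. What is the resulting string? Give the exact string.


Step 0: EA
Step 1: EYEA

Answer: EYEA


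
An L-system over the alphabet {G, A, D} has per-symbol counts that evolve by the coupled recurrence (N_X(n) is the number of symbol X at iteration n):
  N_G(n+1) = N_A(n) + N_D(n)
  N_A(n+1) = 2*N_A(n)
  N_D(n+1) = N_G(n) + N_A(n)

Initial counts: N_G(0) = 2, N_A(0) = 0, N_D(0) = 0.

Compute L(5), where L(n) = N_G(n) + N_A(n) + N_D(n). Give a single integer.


Step 0: N_G=2, N_A=0, N_D=0, L=2
Step 1: N_G=0, N_A=0, N_D=2, L=2
Step 2: N_G=2, N_A=0, N_D=0, L=2
Step 3: N_G=0, N_A=0, N_D=2, L=2
Step 4: N_G=2, N_A=0, N_D=0, L=2
Step 5: N_G=0, N_A=0, N_D=2, L=2

Answer: 2


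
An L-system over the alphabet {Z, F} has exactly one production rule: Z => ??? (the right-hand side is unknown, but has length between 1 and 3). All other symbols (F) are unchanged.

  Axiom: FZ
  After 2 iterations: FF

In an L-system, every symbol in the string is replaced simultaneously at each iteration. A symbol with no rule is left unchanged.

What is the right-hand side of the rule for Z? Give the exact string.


Answer: F

Derivation:
Trying Z => F:
  Step 0: FZ
  Step 1: FF
  Step 2: FF
Matches the given result.


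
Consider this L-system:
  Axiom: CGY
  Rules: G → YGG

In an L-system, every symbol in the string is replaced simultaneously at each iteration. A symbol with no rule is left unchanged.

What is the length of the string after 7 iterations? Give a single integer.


Answer: 257

Derivation:
Step 0: length = 3
Step 1: length = 5
Step 2: length = 9
Step 3: length = 17
Step 4: length = 33
Step 5: length = 65
Step 6: length = 129
Step 7: length = 257


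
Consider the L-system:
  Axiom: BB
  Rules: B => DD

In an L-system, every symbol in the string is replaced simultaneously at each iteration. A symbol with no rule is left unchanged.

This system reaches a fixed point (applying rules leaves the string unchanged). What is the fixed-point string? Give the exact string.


Answer: DDDD

Derivation:
Step 0: BB
Step 1: DDDD
Step 2: DDDD  (unchanged — fixed point at step 1)


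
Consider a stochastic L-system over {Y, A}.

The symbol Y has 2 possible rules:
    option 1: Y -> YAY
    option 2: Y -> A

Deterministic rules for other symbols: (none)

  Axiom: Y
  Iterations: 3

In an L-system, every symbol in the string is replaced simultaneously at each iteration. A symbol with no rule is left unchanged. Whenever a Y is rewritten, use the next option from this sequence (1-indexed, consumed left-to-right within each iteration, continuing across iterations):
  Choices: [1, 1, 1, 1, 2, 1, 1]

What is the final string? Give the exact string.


Step 0: Y
Step 1: YAY  (used choices [1])
Step 2: YAYAYAY  (used choices [1, 1])
Step 3: YAYAAAYAYAYAY  (used choices [1, 2, 1, 1])

Answer: YAYAAAYAYAYAY


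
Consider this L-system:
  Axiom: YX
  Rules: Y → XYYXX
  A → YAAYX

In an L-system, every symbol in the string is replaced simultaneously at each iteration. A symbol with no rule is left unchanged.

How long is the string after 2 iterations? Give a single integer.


Answer: 14

Derivation:
Step 0: length = 2
Step 1: length = 6
Step 2: length = 14


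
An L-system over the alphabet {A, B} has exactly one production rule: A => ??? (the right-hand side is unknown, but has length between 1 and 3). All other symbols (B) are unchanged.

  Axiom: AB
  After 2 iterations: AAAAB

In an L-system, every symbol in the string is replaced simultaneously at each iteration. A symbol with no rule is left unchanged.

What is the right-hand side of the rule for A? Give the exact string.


Trying A => AA:
  Step 0: AB
  Step 1: AAB
  Step 2: AAAAB
Matches the given result.

Answer: AA


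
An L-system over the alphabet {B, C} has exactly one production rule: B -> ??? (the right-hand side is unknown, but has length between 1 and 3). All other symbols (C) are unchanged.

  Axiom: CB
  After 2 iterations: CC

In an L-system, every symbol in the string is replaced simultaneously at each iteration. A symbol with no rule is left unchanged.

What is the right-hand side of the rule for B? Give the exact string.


Trying B -> C:
  Step 0: CB
  Step 1: CC
  Step 2: CC
Matches the given result.

Answer: C


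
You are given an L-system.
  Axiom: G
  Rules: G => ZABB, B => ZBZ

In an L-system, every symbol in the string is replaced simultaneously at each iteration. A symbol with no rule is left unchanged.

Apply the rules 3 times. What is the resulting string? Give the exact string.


Answer: ZAZZBZZZZBZZ

Derivation:
Step 0: G
Step 1: ZABB
Step 2: ZAZBZZBZ
Step 3: ZAZZBZZZZBZZ


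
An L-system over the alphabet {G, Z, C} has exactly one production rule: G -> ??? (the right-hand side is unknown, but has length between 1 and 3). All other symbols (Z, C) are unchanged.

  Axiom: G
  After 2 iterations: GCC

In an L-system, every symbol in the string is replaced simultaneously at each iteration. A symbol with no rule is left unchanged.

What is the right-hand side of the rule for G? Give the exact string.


Trying G -> GC:
  Step 0: G
  Step 1: GC
  Step 2: GCC
Matches the given result.

Answer: GC


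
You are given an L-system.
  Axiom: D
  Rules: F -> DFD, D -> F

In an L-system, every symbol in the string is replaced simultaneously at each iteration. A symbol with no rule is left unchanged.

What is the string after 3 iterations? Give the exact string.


Answer: FDFDF

Derivation:
Step 0: D
Step 1: F
Step 2: DFD
Step 3: FDFDF


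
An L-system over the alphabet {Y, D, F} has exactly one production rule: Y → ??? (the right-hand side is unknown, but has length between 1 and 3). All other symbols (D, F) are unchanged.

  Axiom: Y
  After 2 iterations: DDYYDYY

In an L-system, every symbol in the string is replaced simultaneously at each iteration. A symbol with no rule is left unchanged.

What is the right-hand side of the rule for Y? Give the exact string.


Trying Y → DYY:
  Step 0: Y
  Step 1: DYY
  Step 2: DDYYDYY
Matches the given result.

Answer: DYY


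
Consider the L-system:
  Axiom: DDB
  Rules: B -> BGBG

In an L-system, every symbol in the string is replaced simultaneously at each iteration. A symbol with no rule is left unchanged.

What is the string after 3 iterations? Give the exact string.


Answer: DDBGBGGBGBGGGBGBGGBGBGGG

Derivation:
Step 0: DDB
Step 1: DDBGBG
Step 2: DDBGBGGBGBGG
Step 3: DDBGBGGBGBGGGBGBGGBGBGGG


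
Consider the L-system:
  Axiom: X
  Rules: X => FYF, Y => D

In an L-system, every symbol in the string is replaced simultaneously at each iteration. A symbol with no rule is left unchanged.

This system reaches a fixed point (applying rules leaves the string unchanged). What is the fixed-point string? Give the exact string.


Answer: FDF

Derivation:
Step 0: X
Step 1: FYF
Step 2: FDF
Step 3: FDF  (unchanged — fixed point at step 2)


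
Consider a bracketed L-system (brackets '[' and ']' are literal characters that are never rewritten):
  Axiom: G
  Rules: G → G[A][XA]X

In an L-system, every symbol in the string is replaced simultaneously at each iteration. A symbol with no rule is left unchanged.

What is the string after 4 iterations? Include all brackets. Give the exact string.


Step 0: G
Step 1: G[A][XA]X
Step 2: G[A][XA]X[A][XA]X
Step 3: G[A][XA]X[A][XA]X[A][XA]X
Step 4: G[A][XA]X[A][XA]X[A][XA]X[A][XA]X

Answer: G[A][XA]X[A][XA]X[A][XA]X[A][XA]X


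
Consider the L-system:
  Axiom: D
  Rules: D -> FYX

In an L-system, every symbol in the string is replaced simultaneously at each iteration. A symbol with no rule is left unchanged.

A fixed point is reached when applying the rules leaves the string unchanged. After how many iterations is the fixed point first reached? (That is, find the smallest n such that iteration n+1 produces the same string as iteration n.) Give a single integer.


Step 0: D
Step 1: FYX
Step 2: FYX  (unchanged — fixed point at step 1)

Answer: 1


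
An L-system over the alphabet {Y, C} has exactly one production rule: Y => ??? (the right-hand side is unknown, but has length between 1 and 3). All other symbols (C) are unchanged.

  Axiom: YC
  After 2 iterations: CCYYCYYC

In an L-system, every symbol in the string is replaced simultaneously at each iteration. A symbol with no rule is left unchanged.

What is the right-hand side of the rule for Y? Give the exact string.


Answer: CYY

Derivation:
Trying Y => CYY:
  Step 0: YC
  Step 1: CYYC
  Step 2: CCYYCYYC
Matches the given result.


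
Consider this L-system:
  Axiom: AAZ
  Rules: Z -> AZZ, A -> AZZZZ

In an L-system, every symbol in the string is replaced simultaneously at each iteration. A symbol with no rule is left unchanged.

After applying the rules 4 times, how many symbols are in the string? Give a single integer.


Answer: 573

Derivation:
Step 0: length = 3
Step 1: length = 13
Step 2: length = 45
Step 3: length = 161
Step 4: length = 573


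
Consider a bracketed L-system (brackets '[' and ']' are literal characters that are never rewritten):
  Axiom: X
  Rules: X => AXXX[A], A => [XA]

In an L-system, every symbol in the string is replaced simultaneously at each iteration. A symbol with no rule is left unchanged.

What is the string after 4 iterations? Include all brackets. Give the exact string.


Step 0: X
Step 1: AXXX[A]
Step 2: [XA]AXXX[A]AXXX[A]AXXX[A][[XA]]
Step 3: [AXXX[A][XA]][XA]AXXX[A]AXXX[A]AXXX[A][[XA]][XA]AXXX[A]AXXX[A]AXXX[A][[XA]][XA]AXXX[A]AXXX[A]AXXX[A][[XA]][[AXXX[A][XA]]]
Step 4: [[XA]AXXX[A]AXXX[A]AXXX[A][[XA]][AXXX[A][XA]]][AXXX[A][XA]][XA]AXXX[A]AXXX[A]AXXX[A][[XA]][XA]AXXX[A]AXXX[A]AXXX[A][[XA]][XA]AXXX[A]AXXX[A]AXXX[A][[XA]][[AXXX[A][XA]]][AXXX[A][XA]][XA]AXXX[A]AXXX[A]AXXX[A][[XA]][XA]AXXX[A]AXXX[A]AXXX[A][[XA]][XA]AXXX[A]AXXX[A]AXXX[A][[XA]][[AXXX[A][XA]]][AXXX[A][XA]][XA]AXXX[A]AXXX[A]AXXX[A][[XA]][XA]AXXX[A]AXXX[A]AXXX[A][[XA]][XA]AXXX[A]AXXX[A]AXXX[A][[XA]][[AXXX[A][XA]]][[[XA]AXXX[A]AXXX[A]AXXX[A][[XA]][AXXX[A][XA]]]]

Answer: [[XA]AXXX[A]AXXX[A]AXXX[A][[XA]][AXXX[A][XA]]][AXXX[A][XA]][XA]AXXX[A]AXXX[A]AXXX[A][[XA]][XA]AXXX[A]AXXX[A]AXXX[A][[XA]][XA]AXXX[A]AXXX[A]AXXX[A][[XA]][[AXXX[A][XA]]][AXXX[A][XA]][XA]AXXX[A]AXXX[A]AXXX[A][[XA]][XA]AXXX[A]AXXX[A]AXXX[A][[XA]][XA]AXXX[A]AXXX[A]AXXX[A][[XA]][[AXXX[A][XA]]][AXXX[A][XA]][XA]AXXX[A]AXXX[A]AXXX[A][[XA]][XA]AXXX[A]AXXX[A]AXXX[A][[XA]][XA]AXXX[A]AXXX[A]AXXX[A][[XA]][[AXXX[A][XA]]][[[XA]AXXX[A]AXXX[A]AXXX[A][[XA]][AXXX[A][XA]]]]


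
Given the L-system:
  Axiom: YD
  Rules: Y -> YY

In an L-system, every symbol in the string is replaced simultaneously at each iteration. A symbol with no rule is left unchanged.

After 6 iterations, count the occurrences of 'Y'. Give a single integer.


Step 0: YD  (1 'Y')
Step 1: YYD  (2 'Y')
Step 2: YYYYD  (4 'Y')
Step 3: YYYYYYYYD  (8 'Y')
Step 4: YYYYYYYYYYYYYYYYD  (16 'Y')
Step 5: YYYYYYYYYYYYYYYYYYYYYYYYYYYYYYYYD  (32 'Y')
Step 6: YYYYYYYYYYYYYYYYYYYYYYYYYYYYYYYYYYYYYYYYYYYYYYYYYYYYYYYYYYYYYYYYD  (64 'Y')

Answer: 64


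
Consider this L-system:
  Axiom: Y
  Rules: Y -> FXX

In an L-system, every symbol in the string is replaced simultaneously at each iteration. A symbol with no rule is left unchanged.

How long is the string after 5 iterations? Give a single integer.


Answer: 3

Derivation:
Step 0: length = 1
Step 1: length = 3
Step 2: length = 3
Step 3: length = 3
Step 4: length = 3
Step 5: length = 3


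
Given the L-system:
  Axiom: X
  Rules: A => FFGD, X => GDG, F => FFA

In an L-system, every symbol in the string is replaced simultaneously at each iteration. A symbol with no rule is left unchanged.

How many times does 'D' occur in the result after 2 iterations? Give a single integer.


Step 0: X  (0 'D')
Step 1: GDG  (1 'D')
Step 2: GDG  (1 'D')

Answer: 1


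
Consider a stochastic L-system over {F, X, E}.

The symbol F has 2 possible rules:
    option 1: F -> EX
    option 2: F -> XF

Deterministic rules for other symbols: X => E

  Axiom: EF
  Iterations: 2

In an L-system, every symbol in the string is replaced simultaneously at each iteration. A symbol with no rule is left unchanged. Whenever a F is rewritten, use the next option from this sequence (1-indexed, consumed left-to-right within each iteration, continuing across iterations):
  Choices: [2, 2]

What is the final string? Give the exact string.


Step 0: EF
Step 1: EXF  (used choices [2])
Step 2: EEXF  (used choices [2])

Answer: EEXF
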